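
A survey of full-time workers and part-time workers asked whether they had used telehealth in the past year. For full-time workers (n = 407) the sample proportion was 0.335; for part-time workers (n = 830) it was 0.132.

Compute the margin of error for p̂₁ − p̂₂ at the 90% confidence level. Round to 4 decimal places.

The two standard errors are √(0.3350×0.6650/407) = 0.02340 and √(0.1320×0.8680/830) = 0.01175.
Because the samples are independent, SE_diff = √(0.02340² + 0.01175²) = 0.02618.
Using z* = 1.645 for 90%, ME = 1.645 × 0.02618 = 0.04307.

0.0431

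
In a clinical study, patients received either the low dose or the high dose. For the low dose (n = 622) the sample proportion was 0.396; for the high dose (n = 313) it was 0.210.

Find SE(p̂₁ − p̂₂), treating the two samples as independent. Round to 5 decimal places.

0.03024

The two standard errors are √(0.3960×0.6040/622) = 0.01961 and √(0.2100×0.7900/313) = 0.02302.
Because the samples are independent, SE_diff = √(0.01961² + 0.02302²) = 0.03024.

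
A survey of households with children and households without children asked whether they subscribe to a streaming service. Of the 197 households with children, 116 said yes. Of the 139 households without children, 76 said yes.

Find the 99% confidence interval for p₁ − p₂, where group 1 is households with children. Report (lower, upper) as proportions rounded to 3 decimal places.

Sample proportions: 116/197 = 0.5888, 76/139 = 0.5468.
Each SE is √(p̂(1−p̂)/n): √(0.5888·0.4112/197) = 0.03506 and √(0.5468·0.4532/139) = 0.04222.
SE(p̂₁ − p̂₂) = √(SE₁² + SE₂²) = √(0.0012292036 + 0.0017825284) = 0.05488, since the two samples are independent.
At 99% confidence z* = 2.576; margin = 2.576 × 0.05488 = 0.14137.
The difference is 0.5888 − 0.5468 = 0.0420, so the interval is 0.0420 ± 0.14137 = (-0.099, 0.183).

(-0.099, 0.183)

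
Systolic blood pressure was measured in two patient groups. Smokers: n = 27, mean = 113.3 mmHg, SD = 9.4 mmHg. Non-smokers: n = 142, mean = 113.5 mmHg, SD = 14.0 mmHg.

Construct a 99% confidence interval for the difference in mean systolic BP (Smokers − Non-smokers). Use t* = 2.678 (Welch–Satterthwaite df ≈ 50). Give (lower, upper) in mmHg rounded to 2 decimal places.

SE₁ = s₁/√n₁ = 9.4/√27 = 1.8090; SE₂ = 14.0/√142 = 1.1749.
Independent samples, unequal variances: SE_diff = √(SE₁² + SE₂²) = √(3.272481 + 1.38039001) = 2.1571.
t* = 2.678, so margin of error = 2.678 × 2.1571 = 5.7767.
Difference in means = 113.3 − 113.5 = -0.2000.
-0.2000 ± 5.7767 → (-5.98, 5.58).

(-5.98, 5.58)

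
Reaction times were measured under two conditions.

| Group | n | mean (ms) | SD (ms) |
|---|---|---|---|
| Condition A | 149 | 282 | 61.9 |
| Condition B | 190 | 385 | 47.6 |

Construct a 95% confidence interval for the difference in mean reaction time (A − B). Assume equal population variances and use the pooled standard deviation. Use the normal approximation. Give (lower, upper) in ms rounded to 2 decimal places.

(-114.66, -91.34)

Pooled variance s_p² = [148·61.9² + 189·47.6²] / (149+190−2) = 2953.4330, so s_p = 54.3455.
SE_diff = s_p·√(1/n₁ + 1/n₂) = 54.3455·√(1/149 + 1/190) = 5.9469.
z* = 1.960; margin = 1.960 × 5.9469 = 11.6559.
Difference = 282 − 385 = -103.0000.
-103.0000 ± 11.6559 → (-114.66, -91.34).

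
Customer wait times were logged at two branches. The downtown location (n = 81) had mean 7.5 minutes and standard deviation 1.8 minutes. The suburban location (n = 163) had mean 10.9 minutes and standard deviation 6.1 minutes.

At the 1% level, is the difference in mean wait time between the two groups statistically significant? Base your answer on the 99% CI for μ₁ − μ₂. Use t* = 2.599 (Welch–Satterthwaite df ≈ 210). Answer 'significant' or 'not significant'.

Per-group SEs: s₁/√n₁ = 1.8/√81 = 0.2000, s₂/√n₂ = 6.1/√163 = 0.4778.
Unpooled SE of the difference: √(0.04 + 0.22829284) = 0.5180.
Margin of error = t* · SE = 2.599 × 0.5180 = 1.3463.
x̄₁ − x̄₂ = 7.5 − 10.9 = -3.4000.
CI: -3.4000 ± 1.3463 = (-4.7463, -2.0537).
The interval (-4.7463, -2.0537) does not contain 0, so the difference is significant.

significant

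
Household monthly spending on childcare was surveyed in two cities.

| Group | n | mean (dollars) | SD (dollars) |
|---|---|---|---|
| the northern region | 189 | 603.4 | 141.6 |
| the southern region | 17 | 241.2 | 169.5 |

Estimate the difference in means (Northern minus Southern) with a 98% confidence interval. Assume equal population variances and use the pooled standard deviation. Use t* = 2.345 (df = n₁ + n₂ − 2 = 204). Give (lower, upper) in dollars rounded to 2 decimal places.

(276.71, 447.69)

s_p = √[((n₁−1)s₁² + (n₂−1)s₂²)/(n₁+n₂−2)] = √[(188·141.6² + 16·169.5²)/204] = 143.9837.
SE = 143.9837·√(1/189 + 1/17) = 36.4579.
With t* = 2.345, margin = 2.345 × 36.4579 = 85.4938.
x̄₁ − x̄₂ = 603.4 − 241.2 = 362.2000; interval 362.2000 ± 85.4938 = (276.71, 447.69).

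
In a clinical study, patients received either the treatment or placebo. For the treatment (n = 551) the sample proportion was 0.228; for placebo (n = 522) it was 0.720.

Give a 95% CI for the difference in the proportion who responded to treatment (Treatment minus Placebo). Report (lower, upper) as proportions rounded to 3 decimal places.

(-0.544, -0.440)

The two standard errors are √(0.2280×0.7720/551) = 0.01787 and √(0.7200×0.2800/522) = 0.01965.
Because the samples are independent, SE_diff = √(0.01787² + 0.01965²) = 0.02656.
Using z* = 1.960 for 95%, ME = 1.960 × 0.02656 = 0.05206.
p̂₁ − p̂₂ = -0.4920; interval -0.4920 ± 0.05206 gives (-0.544, -0.440).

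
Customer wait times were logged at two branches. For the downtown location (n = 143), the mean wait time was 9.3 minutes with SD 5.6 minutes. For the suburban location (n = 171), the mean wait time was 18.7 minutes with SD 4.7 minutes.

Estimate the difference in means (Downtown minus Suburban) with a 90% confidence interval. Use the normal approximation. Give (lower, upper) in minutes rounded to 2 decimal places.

Standard errors of each mean: 5.6/√143 = 0.4683 and 4.7/√171 = 0.3594.
SE(x̄₁ − x̄₂) = √(0.4683² + 0.3594²) = 0.5903 for independent samples with unequal variances.
With z* = 1.645, the margin is 1.645 × 0.5903 = 0.9710.
x̄₁ − x̄₂ = 9.3 − 18.7 = -9.4000; the interval is -9.4000 ± 0.9710 = (-10.37, -8.43).

(-10.37, -8.43)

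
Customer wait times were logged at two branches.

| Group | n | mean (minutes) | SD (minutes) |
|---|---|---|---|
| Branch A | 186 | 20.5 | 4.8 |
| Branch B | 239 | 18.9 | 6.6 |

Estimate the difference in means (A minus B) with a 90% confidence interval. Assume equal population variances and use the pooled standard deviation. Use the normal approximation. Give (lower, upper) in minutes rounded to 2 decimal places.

Pooled variance s_p² = [185·4.8² + 238·6.6²] / (186+239−2) = 34.5855, so s_p = 5.8809.
SE_diff = s_p·√(1/n₁ + 1/n₂) = 5.8809·√(1/186 + 1/239) = 0.5750.
z* = 1.645; margin = 1.645 × 0.5750 = 0.9459.
Difference = 20.5 − 18.9 = 1.6000.
1.6000 ± 0.9459 → (0.65, 2.55).

(0.65, 2.55)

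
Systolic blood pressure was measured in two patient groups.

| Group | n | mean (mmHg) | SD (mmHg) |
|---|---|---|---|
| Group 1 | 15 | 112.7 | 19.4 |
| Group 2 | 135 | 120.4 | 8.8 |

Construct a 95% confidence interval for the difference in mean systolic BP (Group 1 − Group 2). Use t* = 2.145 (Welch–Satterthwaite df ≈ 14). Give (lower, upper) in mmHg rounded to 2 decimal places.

(-18.57, 3.17)

SE₁ = s₁/√n₁ = 19.4/√15 = 5.0091; SE₂ = 8.8/√135 = 0.7574.
Independent samples, unequal variances: SE_diff = √(SE₁² + SE₂²) = √(25.09108281 + 0.57365476) = 5.0660.
t* = 2.145, so margin of error = 2.145 × 5.0660 = 10.8666.
Difference in means = 112.7 − 120.4 = -7.7000.
-7.7000 ± 10.8666 → (-18.57, 3.17).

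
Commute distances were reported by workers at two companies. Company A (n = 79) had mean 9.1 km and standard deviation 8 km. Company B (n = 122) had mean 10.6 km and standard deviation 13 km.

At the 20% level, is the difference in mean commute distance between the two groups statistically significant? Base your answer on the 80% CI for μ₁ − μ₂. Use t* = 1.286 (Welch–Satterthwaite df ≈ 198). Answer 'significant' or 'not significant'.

SE₁ = s₁/√n₁ = 8/√79 = 0.9001; SE₂ = 13/√122 = 1.1770.
Independent samples, unequal variances: SE_diff = √(SE₁² + SE₂²) = √(0.81018001 + 1.385329) = 1.4817.
t* = 1.286, so margin of error = 1.286 × 1.4817 = 1.9055.
Difference in means = 9.1 − 10.6 = -1.5000.
-1.5000 ± 1.9055 → (-3.4055, 0.4055).
The interval (-3.4055, 0.4055) contains 0, so the difference is not significant.

not significant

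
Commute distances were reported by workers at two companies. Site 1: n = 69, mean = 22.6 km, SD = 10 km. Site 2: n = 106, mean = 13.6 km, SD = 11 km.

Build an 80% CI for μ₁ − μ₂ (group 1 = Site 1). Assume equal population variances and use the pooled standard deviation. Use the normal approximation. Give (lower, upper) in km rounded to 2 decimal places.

(6.89, 11.11)

s_p = √[((n₁−1)s₁² + (n₂−1)s₂²)/(n₁+n₂−2)] = √[(68·10² + 105·11²)/173] = 10.6182.
SE = 10.6182·√(1/69 + 1/106) = 1.6425.
With z* = 1.282, margin = 1.282 × 1.6425 = 2.1057.
x̄₁ − x̄₂ = 22.6 − 13.6 = 9.0000; interval 9.0000 ± 2.1057 = (6.89, 11.11).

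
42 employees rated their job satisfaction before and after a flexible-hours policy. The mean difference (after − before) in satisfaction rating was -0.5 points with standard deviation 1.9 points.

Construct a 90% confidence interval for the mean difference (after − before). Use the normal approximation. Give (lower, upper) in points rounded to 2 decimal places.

This is a matched-pairs design, so SE = s_d/√n = 1.9/√42 = 0.2932.
Margin = 1.645 × 0.2932 = 0.4823; the interval is -0.5 ± 0.4823 = (-0.98, -0.02).

(-0.98, -0.02)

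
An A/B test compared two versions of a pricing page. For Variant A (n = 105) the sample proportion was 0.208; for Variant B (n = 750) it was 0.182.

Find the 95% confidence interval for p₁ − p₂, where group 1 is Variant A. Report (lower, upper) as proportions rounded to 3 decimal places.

(-0.056, 0.108)

Each SE is √(p̂(1−p̂)/n): √(0.2080·0.7920/105) = 0.03961 and √(0.1820·0.8180/750) = 0.01409.
SE(p̂₁ − p̂₂) = √(SE₁² + SE₂²) = √(0.0015689521 + 0.0001985281) = 0.04204, since the two samples are independent.
At 95% confidence z* = 1.960; margin = 1.960 × 0.04204 = 0.08240.
The difference is 0.2080 − 0.1820 = 0.0260, so the interval is 0.0260 ± 0.08240 = (-0.056, 0.108).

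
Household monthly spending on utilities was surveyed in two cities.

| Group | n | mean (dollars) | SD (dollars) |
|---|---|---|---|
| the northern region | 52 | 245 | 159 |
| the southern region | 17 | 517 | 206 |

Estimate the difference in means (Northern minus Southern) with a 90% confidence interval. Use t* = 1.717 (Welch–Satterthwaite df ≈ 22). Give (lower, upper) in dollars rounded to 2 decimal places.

Standard errors of each mean: 159/√52 = 22.0493 and 206/√17 = 49.9623.
SE(x̄₁ − x̄₂) = √(22.0493² + 49.9623²) = 54.6114 for independent samples with unequal variances.
With t* = 1.717, the margin is 1.717 × 54.6114 = 93.7678.
x̄₁ − x̄₂ = 245 − 517 = -272.0000; the interval is -272.0000 ± 93.7678 = (-365.77, -178.23).

(-365.77, -178.23)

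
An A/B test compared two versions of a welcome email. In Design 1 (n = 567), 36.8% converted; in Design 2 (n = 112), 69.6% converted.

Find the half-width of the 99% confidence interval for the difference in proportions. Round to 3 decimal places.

0.124

SE₁ = √(p̂₁(1−p̂₁)/n₁) = √(0.3680·0.6320/567) = 0.02025; SE₂ = √(0.6960·0.3040/112) = 0.04346.
Independent samples: SE of the difference = √(SE₁² + SE₂²) = √(0.0004100625 + 0.0018887716) = 0.04795.
z* for 99% confidence is 2.576, so the margin of error is 2.576 × 0.04795 = 0.12352.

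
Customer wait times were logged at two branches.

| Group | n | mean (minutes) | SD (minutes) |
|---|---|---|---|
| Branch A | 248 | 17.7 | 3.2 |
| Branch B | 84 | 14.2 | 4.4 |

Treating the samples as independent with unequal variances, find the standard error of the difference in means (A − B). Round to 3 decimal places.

Per-group SEs: s₁/√n₁ = 3.2/√248 = 0.2032, s₂/√n₂ = 4.4/√84 = 0.4801.
Unpooled SE of the difference: √(0.04129024 + 0.23049601) = 0.5213.

0.521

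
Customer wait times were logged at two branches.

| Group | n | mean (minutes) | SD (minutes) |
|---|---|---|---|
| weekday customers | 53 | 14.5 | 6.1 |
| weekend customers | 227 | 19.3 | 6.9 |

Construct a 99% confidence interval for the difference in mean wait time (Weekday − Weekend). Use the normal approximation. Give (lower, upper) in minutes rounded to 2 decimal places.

(-7.26, -2.34)

Per-group SEs: s₁/√n₁ = 6.1/√53 = 0.8379, s₂/√n₂ = 6.9/√227 = 0.4580.
Unpooled SE of the difference: √(0.70207641 + 0.209764) = 0.9549.
Margin of error = z* · SE = 2.576 × 0.9549 = 2.4598.
x̄₁ − x̄₂ = 14.5 − 19.3 = -4.8000.
CI: -4.8000 ± 2.4598 = (-7.26, -2.34).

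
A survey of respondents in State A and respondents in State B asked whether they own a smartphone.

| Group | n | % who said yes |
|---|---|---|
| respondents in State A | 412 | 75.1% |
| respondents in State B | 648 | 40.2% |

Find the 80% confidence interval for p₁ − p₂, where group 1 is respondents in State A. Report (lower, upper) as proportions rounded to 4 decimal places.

Each SE is √(p̂(1−p̂)/n): √(0.7510·0.2490/412) = 0.02130 and √(0.4020·0.5980/648) = 0.01926.
SE(p̂₁ − p̂₂) = √(SE₁² + SE₂²) = √(0.00045369 + 0.0003709476) = 0.02872, since the two samples are independent.
At 80% confidence z* = 1.282; margin = 1.282 × 0.02872 = 0.03682.
The difference is 0.7510 − 0.4020 = 0.3490, so the interval is 0.3490 ± 0.03682 = (0.3122, 0.3858).

(0.3122, 0.3858)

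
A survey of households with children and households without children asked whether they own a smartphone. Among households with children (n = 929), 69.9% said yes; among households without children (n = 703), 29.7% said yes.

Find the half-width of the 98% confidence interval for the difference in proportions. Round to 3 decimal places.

SE₁ = √(p̂₁(1−p̂₁)/n₁) = √(0.6990·0.3010/929) = 0.01505; SE₂ = √(0.2970·0.7030/703) = 0.01723.
Independent samples: SE of the difference = √(SE₁² + SE₂²) = √(0.0002265025 + 0.0002968729) = 0.02288.
z* for 98% confidence is 2.326, so the margin of error is 2.326 × 0.02288 = 0.05322.

0.053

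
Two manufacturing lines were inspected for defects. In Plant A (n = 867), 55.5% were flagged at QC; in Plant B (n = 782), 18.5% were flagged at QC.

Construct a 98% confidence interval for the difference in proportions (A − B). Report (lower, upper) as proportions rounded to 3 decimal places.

(0.319, 0.421)

Each SE is √(p̂(1−p̂)/n): √(0.5550·0.4450/867) = 0.01688 and √(0.1850·0.8150/782) = 0.01389.
SE(p̂₁ − p̂₂) = √(SE₁² + SE₂²) = √(0.0002849344 + 0.0001929321) = 0.02186, since the two samples are independent.
At 98% confidence z* = 2.326; margin = 2.326 × 0.02186 = 0.05085.
The difference is 0.5550 − 0.1850 = 0.3700, so the interval is 0.3700 ± 0.05085 = (0.319, 0.421).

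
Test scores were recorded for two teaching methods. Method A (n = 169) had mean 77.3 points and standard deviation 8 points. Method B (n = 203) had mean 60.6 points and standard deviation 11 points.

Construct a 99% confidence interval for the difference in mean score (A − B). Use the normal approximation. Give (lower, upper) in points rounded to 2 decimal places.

Standard errors of each mean: 8/√169 = 0.6154 and 11/√203 = 0.7720.
SE(x̄₁ − x̄₂) = √(0.6154² + 0.7720²) = 0.9873 for independent samples with unequal variances.
With z* = 2.576, the margin is 2.576 × 0.9873 = 2.5433.
x̄₁ − x̄₂ = 77.3 − 60.6 = 16.7000; the interval is 16.7000 ± 2.5433 = (14.16, 19.24).

(14.16, 19.24)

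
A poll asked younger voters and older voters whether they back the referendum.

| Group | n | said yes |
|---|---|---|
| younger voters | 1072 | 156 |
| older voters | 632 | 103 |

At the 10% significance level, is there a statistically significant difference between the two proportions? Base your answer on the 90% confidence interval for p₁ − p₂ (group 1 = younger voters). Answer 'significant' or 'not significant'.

not significant

First, p̂₁ = 156/1072 = 0.1455; p̂₂ = 103/632 = 0.1630.
The two standard errors are √(0.1455×0.8545/1072) = 0.01077 and √(0.1630×0.8370/632) = 0.01469.
Because the samples are independent, SE_diff = √(0.01077² + 0.01469²) = 0.01822.
Using z* = 1.645 for 90%, ME = 1.645 × 0.01822 = 0.02997.
p̂₁ − p̂₂ = -0.0175; interval -0.0175 ± 0.02997 gives (-0.04747, 0.01247).
The interval (-0.04747, 0.01247) contains 0, so the difference is not significant.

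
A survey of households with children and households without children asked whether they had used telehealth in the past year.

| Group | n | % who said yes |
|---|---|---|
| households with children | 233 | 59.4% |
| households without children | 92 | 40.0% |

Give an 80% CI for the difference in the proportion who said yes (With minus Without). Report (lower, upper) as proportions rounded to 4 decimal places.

SE₁ = √(p̂₁(1−p̂₁)/n₁) = √(0.5940·0.4060/233) = 0.03217; SE₂ = √(0.4000·0.6000/92) = 0.05108.
Independent samples: SE of the difference = √(SE₁² + SE₂²) = √(0.0010349089 + 0.0026091664) = 0.06037.
z* for 80% confidence is 1.282, so the margin of error is 1.282 × 0.06037 = 0.07739.
Point estimate p̂₁ − p̂₂ = 0.5940 − 0.4000 = 0.1940.
0.1940 ± 0.07739 → (0.1166, 0.2714).

(0.1166, 0.2714)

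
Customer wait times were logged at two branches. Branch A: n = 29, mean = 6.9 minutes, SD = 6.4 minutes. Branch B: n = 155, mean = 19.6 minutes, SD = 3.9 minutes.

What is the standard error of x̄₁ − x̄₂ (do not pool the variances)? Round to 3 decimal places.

Standard errors of each mean: 6.4/√29 = 1.1885 and 3.9/√155 = 0.3133.
SE(x̄₁ − x̄₂) = √(1.1885² + 0.3133²) = 1.2291 for independent samples with unequal variances.

1.229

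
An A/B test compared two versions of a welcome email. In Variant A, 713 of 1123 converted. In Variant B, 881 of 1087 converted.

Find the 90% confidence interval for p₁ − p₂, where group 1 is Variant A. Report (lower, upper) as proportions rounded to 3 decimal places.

(-0.206, -0.145)

p̂₁ = 713/1123 = 0.6349 and p̂₂ = 881/1087 = 0.8105.
SE₁ = √(p̂₁(1−p̂₁)/n₁) = √(0.6349·0.3651/1123) = 0.01437; SE₂ = √(0.8105·0.1895/1087) = 0.01189.
Independent samples: SE of the difference = √(SE₁² + SE₂²) = √(0.0002064969 + 0.0001413721) = 0.01865.
z* for 90% confidence is 1.645, so the margin of error is 1.645 × 0.01865 = 0.03068.
Point estimate p̂₁ − p̂₂ = 0.6349 − 0.8105 = -0.1756.
-0.1756 ± 0.03068 → (-0.206, -0.145).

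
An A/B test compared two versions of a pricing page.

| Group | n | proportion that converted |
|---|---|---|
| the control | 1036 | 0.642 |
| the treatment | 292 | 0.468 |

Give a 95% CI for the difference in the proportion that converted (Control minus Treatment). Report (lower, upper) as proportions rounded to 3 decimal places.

SE₁ = √(p̂₁(1−p̂₁)/n₁) = √(0.6420·0.3580/1036) = 0.01489; SE₂ = √(0.4680·0.5320/292) = 0.02920.
Independent samples: SE of the difference = √(SE₁² + SE₂²) = √(0.0002217121 + 0.00085264) = 0.03278.
z* for 95% confidence is 1.960, so the margin of error is 1.960 × 0.03278 = 0.06425.
Point estimate p̂₁ − p̂₂ = 0.6420 − 0.4680 = 0.1740.
0.1740 ± 0.06425 → (0.110, 0.238).

(0.110, 0.238)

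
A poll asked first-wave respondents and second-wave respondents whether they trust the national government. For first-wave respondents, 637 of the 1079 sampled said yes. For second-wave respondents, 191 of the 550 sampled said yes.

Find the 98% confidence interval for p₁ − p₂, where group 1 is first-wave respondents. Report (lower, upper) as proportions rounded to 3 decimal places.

(0.184, 0.302)

Sample proportions: 637/1079 = 0.5904, 191/550 = 0.3473.
Each SE is √(p̂(1−p̂)/n): √(0.5904·0.4096/1079) = 0.01497 and √(0.3473·0.6527/550) = 0.02030.
SE(p̂₁ − p̂₂) = √(SE₁² + SE₂²) = √(0.0002241009 + 0.00041209) = 0.02522, since the two samples are independent.
At 98% confidence z* = 2.326; margin = 2.326 × 0.02522 = 0.05866.
The difference is 0.5904 − 0.3473 = 0.2431, so the interval is 0.2431 ± 0.05866 = (0.184, 0.302).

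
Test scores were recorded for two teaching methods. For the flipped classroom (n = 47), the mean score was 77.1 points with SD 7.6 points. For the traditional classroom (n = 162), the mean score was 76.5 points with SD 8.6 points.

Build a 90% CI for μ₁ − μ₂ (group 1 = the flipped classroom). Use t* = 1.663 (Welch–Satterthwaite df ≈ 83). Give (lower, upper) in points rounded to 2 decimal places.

(-1.56, 2.76)

SE₁ = s₁/√n₁ = 7.6/√47 = 1.1086; SE₂ = 8.6/√162 = 0.6757.
Independent samples, unequal variances: SE_diff = √(SE₁² + SE₂²) = √(1.22899396 + 0.45657049) = 1.2983.
t* = 1.663, so margin of error = 1.663 × 1.2983 = 2.1591.
Difference in means = 77.1 − 76.5 = 0.6000.
0.6000 ± 2.1591 → (-1.56, 2.76).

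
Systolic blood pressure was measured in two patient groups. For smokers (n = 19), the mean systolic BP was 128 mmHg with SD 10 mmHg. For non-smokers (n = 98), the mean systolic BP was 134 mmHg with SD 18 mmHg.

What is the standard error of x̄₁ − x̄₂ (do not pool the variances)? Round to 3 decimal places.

2.927

Standard errors of each mean: 10/√19 = 2.2942 and 18/√98 = 1.8183.
SE(x̄₁ − x̄₂) = √(2.2942² + 1.8183²) = 2.9274 for independent samples with unequal variances.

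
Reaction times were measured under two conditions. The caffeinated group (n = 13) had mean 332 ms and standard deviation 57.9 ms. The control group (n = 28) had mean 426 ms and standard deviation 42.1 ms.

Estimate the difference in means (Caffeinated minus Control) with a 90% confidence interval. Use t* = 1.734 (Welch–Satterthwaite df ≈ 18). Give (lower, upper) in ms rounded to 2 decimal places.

Per-group SEs: s₁/√n₁ = 57.9/√13 = 16.0586, s₂/√n₂ = 42.1/√28 = 7.9562.
Unpooled SE of the difference: √(257.87863396 + 63.30111844) = 17.9215.
Margin of error = t* · SE = 1.734 × 17.9215 = 31.0759.
x̄₁ − x̄₂ = 332 − 426 = -94.0000.
CI: -94.0000 ± 31.0759 = (-125.08, -62.92).

(-125.08, -62.92)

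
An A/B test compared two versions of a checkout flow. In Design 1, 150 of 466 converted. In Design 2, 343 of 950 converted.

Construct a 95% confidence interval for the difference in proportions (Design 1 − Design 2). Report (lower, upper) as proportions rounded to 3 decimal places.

(-0.091, 0.013)

First, p̂₁ = 150/466 = 0.3219; p̂₂ = 343/950 = 0.3611.
The two standard errors are √(0.3219×0.6781/466) = 0.02164 and √(0.3611×0.6389/950) = 0.01558.
Because the samples are independent, SE_diff = √(0.02164² + 0.01558²) = 0.02667.
Using z* = 1.960 for 95%, ME = 1.960 × 0.02667 = 0.05227.
p̂₁ − p̂₂ = -0.0392; interval -0.0392 ± 0.05227 gives (-0.091, 0.013).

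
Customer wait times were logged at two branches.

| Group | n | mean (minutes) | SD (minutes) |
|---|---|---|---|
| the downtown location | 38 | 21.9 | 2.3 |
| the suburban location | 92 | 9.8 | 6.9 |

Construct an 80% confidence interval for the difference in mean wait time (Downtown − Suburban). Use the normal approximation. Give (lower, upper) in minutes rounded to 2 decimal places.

Per-group SEs: s₁/√n₁ = 2.3/√38 = 0.3731, s₂/√n₂ = 6.9/√92 = 0.7194.
Unpooled SE of the difference: √(0.13920361 + 0.51753636) = 0.8104.
Margin of error = z* · SE = 1.282 × 0.8104 = 1.0389.
x̄₁ − x̄₂ = 21.9 − 9.8 = 12.1000.
CI: 12.1000 ± 1.0389 = (11.06, 13.14).

(11.06, 13.14)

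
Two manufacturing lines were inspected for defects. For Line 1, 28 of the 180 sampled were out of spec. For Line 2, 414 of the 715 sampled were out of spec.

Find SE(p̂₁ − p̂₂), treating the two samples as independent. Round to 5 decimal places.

0.03272

Sample proportions: 28/180 = 0.1556, 414/715 = 0.5790.
Each SE is √(p̂(1−p̂)/n): √(0.1556·0.8444/180) = 0.02702 and √(0.5790·0.4210/715) = 0.01846.
SE(p̂₁ − p̂₂) = √(SE₁² + SE₂²) = √(0.0007300804 + 0.0003407716) = 0.03272, since the two samples are independent.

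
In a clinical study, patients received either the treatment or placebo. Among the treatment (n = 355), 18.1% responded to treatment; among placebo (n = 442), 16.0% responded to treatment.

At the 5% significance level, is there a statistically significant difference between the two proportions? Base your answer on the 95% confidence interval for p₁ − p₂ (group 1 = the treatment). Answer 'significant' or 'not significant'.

The two standard errors are √(0.1810×0.8190/355) = 0.02043 and √(0.1600×0.8400/442) = 0.01744.
Because the samples are independent, SE_diff = √(0.02043² + 0.01744²) = 0.02686.
Using z* = 1.960 for 95%, ME = 1.960 × 0.02686 = 0.05265.
p̂₁ − p̂₂ = 0.0210; interval 0.0210 ± 0.05265 gives (-0.03165, 0.07365).
The interval (-0.03165, 0.07365) contains 0, so the difference is not significant.

not significant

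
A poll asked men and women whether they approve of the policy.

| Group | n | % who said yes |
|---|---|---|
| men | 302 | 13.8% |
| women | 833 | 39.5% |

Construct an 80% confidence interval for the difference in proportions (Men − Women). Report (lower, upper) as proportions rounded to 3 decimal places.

(-0.290, -0.224)

Each SE is √(p̂(1−p̂)/n): √(0.1380·0.8620/302) = 0.01985 and √(0.3950·0.6050/833) = 0.01694.
SE(p̂₁ − p̂₂) = √(SE₁² + SE₂²) = √(0.0003940225 + 0.0002869636) = 0.02610, since the two samples are independent.
At 80% confidence z* = 1.282; margin = 1.282 × 0.02610 = 0.03346.
The difference is 0.1380 − 0.3950 = -0.2570, so the interval is -0.2570 ± 0.03346 = (-0.290, -0.224).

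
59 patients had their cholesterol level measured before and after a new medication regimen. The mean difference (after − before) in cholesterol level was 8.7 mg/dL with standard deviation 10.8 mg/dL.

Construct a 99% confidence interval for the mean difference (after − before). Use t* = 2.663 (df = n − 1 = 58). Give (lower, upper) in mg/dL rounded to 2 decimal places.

This is a matched-pairs design, so SE = s_d/√n = 10.8/√59 = 1.4060.
Margin = 2.663 × 1.4060 = 3.7442; the interval is 8.7 ± 3.7442 = (4.96, 12.44).

(4.96, 12.44)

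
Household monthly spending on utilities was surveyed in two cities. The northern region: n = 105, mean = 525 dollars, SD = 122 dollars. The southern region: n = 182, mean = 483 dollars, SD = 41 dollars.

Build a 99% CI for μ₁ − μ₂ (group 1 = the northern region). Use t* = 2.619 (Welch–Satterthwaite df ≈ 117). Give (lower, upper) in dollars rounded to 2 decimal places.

Per-group SEs: s₁/√n₁ = 122/√105 = 11.9060, s₂/√n₂ = 41/√182 = 3.0391.
Unpooled SE of the difference: √(141.752836 + 9.23612881) = 12.2878.
Margin of error = t* · SE = 2.619 × 12.2878 = 32.1817.
x̄₁ − x̄₂ = 525 − 483 = 42.0000.
CI: 42.0000 ± 32.1817 = (9.82, 74.18).

(9.82, 74.18)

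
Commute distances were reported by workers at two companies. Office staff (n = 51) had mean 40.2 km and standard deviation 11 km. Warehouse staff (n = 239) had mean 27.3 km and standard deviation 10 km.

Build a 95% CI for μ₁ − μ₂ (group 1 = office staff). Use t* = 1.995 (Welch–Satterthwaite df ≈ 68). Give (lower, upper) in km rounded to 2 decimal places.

(9.57, 16.23)

Standard errors of each mean: 11/√51 = 1.5403 and 10/√239 = 0.6468.
SE(x̄₁ − x̄₂) = √(1.5403² + 0.6468²) = 1.6706 for independent samples with unequal variances.
With t* = 1.995, the margin is 1.995 × 1.6706 = 3.3328.
x̄₁ − x̄₂ = 40.2 − 27.3 = 12.9000; the interval is 12.9000 ± 3.3328 = (9.57, 16.23).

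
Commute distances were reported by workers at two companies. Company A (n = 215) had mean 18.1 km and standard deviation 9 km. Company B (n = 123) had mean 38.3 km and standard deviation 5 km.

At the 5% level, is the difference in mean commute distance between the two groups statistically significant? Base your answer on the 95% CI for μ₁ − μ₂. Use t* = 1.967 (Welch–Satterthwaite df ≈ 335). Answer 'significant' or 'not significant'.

significant

Per-group SEs: s₁/√n₁ = 9/√215 = 0.6138, s₂/√n₂ = 5/√123 = 0.4508.
Unpooled SE of the difference: √(0.37675044 + 0.20322064) = 0.7616.
Margin of error = t* · SE = 1.967 × 0.7616 = 1.4981.
x̄₁ − x̄₂ = 18.1 − 38.3 = -20.2000.
CI: -20.2000 ± 1.4981 = (-21.6981, -18.7019).
The interval (-21.6981, -18.7019) does not contain 0, so the difference is significant.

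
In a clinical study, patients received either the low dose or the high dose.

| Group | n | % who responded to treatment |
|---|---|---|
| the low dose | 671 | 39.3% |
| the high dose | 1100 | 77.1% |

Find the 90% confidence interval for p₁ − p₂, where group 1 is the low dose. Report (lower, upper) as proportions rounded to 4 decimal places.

SE₁ = √(p̂₁(1−p̂₁)/n₁) = √(0.3930·0.6070/671) = 0.01886; SE₂ = √(0.7710·0.2290/1100) = 0.01267.
Independent samples: SE of the difference = √(SE₁² + SE₂²) = √(0.0003556996 + 0.0001605289) = 0.02272.
z* for 90% confidence is 1.645, so the margin of error is 1.645 × 0.02272 = 0.03737.
Point estimate p̂₁ − p̂₂ = 0.3930 − 0.7710 = -0.3780.
-0.3780 ± 0.03737 → (-0.4154, -0.3406).

(-0.4154, -0.3406)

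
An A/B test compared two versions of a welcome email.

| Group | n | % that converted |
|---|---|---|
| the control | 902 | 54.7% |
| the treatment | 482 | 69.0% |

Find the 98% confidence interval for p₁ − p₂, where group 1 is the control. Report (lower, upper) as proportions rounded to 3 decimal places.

The two standard errors are √(0.5470×0.4530/902) = 0.01657 and √(0.6900×0.3100/482) = 0.02107.
Because the samples are independent, SE_diff = √(0.01657² + 0.02107²) = 0.02681.
Using z* = 2.326 for 98%, ME = 2.326 × 0.02681 = 0.06236.
p̂₁ − p̂₂ = -0.1430; interval -0.1430 ± 0.06236 gives (-0.205, -0.081).

(-0.205, -0.081)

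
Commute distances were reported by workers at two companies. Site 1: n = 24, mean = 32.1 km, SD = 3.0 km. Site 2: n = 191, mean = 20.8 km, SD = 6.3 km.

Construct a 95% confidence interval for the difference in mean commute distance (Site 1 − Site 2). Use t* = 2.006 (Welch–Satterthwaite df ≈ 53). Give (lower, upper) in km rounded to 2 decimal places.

SE₁ = s₁/√n₁ = 3.0/√24 = 0.6124; SE₂ = 6.3/√191 = 0.4559.
Independent samples, unequal variances: SE_diff = √(SE₁² + SE₂²) = √(0.37503376 + 0.20784481) = 0.7635.
t* = 2.006, so margin of error = 2.006 × 0.7635 = 1.5316.
Difference in means = 32.1 − 20.8 = 11.3000.
11.3000 ± 1.5316 → (9.77, 12.83).

(9.77, 12.83)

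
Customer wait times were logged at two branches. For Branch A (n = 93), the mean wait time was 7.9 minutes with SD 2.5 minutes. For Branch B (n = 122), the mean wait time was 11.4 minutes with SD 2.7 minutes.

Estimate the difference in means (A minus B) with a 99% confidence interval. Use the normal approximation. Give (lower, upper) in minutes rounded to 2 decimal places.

SE₁ = s₁/√n₁ = 2.5/√93 = 0.2592; SE₂ = 2.7/√122 = 0.2444.
Independent samples, unequal variances: SE_diff = √(SE₁² + SE₂²) = √(0.06718464 + 0.05973136) = 0.3563.
z* = 2.576, so margin of error = 2.576 × 0.3563 = 0.9178.
Difference in means = 7.9 − 11.4 = -3.5000.
-3.5000 ± 0.9178 → (-4.42, -2.58).

(-4.42, -2.58)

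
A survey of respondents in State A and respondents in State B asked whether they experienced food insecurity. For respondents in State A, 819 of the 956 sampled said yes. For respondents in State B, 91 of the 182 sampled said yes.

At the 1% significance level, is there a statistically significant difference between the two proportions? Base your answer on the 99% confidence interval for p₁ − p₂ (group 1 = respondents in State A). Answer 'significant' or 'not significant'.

significant

First, p̂₁ = 819/956 = 0.8567; p̂₂ = 91/182 = 0.5000.
The two standard errors are √(0.8567×0.1433/956) = 0.01133 and √(0.5000×0.5000/182) = 0.03706.
Because the samples are independent, SE_diff = √(0.01133² + 0.03706²) = 0.03875.
Using z* = 2.576 for 99%, ME = 2.576 × 0.03875 = 0.09982.
p̂₁ − p̂₂ = 0.3567; interval 0.3567 ± 0.09982 gives (0.25688, 0.45652).
The interval (0.25688, 0.45652) does not contain 0, so the difference is significant.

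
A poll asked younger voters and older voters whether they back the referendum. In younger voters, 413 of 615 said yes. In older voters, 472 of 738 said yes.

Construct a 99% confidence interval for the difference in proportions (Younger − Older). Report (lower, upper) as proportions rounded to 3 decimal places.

(-0.035, 0.099)

Sample proportions: 413/615 = 0.6715, 472/738 = 0.6396.
Each SE is √(p̂(1−p̂)/n): √(0.6715·0.3285/615) = 0.01894 and √(0.6396·0.3604/738) = 0.01767.
SE(p̂₁ − p̂₂) = √(SE₁² + SE₂²) = √(0.0003587236 + 0.0003122289) = 0.02590, since the two samples are independent.
At 99% confidence z* = 2.576; margin = 2.576 × 0.02590 = 0.06672.
The difference is 0.6715 − 0.6396 = 0.0319, so the interval is 0.0319 ± 0.06672 = (-0.035, 0.099).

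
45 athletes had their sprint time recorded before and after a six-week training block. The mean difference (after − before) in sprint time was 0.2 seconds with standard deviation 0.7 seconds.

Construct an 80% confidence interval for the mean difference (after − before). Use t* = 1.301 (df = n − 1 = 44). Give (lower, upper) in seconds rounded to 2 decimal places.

Paired design: SE = s_d/√n = 0.7/√45 = 0.1043.
t* = 1.301; margin of error = 1.301 × 0.1043 = 0.1357.
0.2 ± 0.1357 → (0.06, 0.34).

(0.06, 0.34)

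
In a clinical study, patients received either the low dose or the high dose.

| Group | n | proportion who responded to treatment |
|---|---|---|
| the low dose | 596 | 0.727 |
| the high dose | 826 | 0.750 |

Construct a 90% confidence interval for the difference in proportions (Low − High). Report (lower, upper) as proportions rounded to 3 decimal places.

(-0.062, 0.016)

Each SE is √(p̂(1−p̂)/n): √(0.7270·0.2730/596) = 0.01825 and √(0.7500·0.2500/826) = 0.01507.
SE(p̂₁ − p̂₂) = √(SE₁² + SE₂²) = √(0.0003330625 + 0.0002271049) = 0.02367, since the two samples are independent.
At 90% confidence z* = 1.645; margin = 1.645 × 0.02367 = 0.03894.
The difference is 0.7270 − 0.7500 = -0.0230, so the interval is -0.0230 ± 0.03894 = (-0.062, 0.016).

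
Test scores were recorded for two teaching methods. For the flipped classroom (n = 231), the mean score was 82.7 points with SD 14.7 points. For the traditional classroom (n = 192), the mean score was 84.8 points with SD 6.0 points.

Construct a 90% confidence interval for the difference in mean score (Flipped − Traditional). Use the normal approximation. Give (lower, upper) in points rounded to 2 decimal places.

(-3.84, -0.36)

Standard errors of each mean: 14.7/√231 = 0.9672 and 6.0/√192 = 0.4330.
SE(x̄₁ − x̄₂) = √(0.9672² + 0.4330²) = 1.0597 for independent samples with unequal variances.
With z* = 1.645, the margin is 1.645 × 1.0597 = 1.7432.
x̄₁ − x̄₂ = 82.7 − 84.8 = -2.1000; the interval is -2.1000 ± 1.7432 = (-3.84, -0.36).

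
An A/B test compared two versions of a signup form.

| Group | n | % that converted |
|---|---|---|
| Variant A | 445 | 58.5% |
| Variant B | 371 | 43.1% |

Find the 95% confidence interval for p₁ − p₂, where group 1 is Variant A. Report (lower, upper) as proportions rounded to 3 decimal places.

(0.086, 0.222)

SE₁ = √(p̂₁(1−p̂₁)/n₁) = √(0.5850·0.4150/445) = 0.02336; SE₂ = √(0.4310·0.5690/371) = 0.02571.
Independent samples: SE of the difference = √(SE₁² + SE₂²) = √(0.0005456896 + 0.0006610041) = 0.03474.
z* for 95% confidence is 1.960, so the margin of error is 1.960 × 0.03474 = 0.06809.
Point estimate p̂₁ − p̂₂ = 0.5850 − 0.4310 = 0.1540.
0.1540 ± 0.06809 → (0.086, 0.222).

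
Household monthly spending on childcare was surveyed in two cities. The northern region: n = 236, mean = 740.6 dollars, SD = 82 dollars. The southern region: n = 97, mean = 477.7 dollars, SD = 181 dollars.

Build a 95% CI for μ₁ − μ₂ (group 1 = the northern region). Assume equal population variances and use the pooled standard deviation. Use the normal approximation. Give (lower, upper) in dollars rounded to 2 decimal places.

s_p = √[((n₁−1)s₁² + (n₂−1)s₂²)/(n₁+n₂−2)] = √[(235·82² + 96·181²)/331] = 119.4802.
SE = 119.4802·√(1/236 + 1/97) = 14.4104.
With z* = 1.960, margin = 1.960 × 14.4104 = 28.2444.
x̄₁ − x̄₂ = 740.6 − 477.7 = 262.9000; interval 262.9000 ± 28.2444 = (234.66, 291.14).

(234.66, 291.14)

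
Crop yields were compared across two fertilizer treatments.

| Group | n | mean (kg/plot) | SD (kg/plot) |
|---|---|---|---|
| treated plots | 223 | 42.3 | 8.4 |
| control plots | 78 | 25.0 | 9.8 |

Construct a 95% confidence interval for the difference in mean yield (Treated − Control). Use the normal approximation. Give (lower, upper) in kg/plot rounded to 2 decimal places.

(14.86, 19.74)

Per-group SEs: s₁/√n₁ = 8.4/√223 = 0.5625, s₂/√n₂ = 9.8/√78 = 1.1096.
Unpooled SE of the difference: √(0.31640625 + 1.23121216) = 1.2440.
Margin of error = z* · SE = 1.960 × 1.2440 = 2.4382.
x̄₁ − x̄₂ = 42.3 − 25.0 = 17.3000.
CI: 17.3000 ± 2.4382 = (14.86, 19.74).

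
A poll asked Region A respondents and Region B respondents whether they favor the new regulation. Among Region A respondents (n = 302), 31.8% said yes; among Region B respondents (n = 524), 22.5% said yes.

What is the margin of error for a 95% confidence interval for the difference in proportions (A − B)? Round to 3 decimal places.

The two standard errors are √(0.3180×0.6820/302) = 0.02680 and √(0.2250×0.7750/524) = 0.01824.
Because the samples are independent, SE_diff = √(0.02680² + 0.01824²) = 0.03242.
Using z* = 1.960 for 95%, ME = 1.960 × 0.03242 = 0.06354.

0.064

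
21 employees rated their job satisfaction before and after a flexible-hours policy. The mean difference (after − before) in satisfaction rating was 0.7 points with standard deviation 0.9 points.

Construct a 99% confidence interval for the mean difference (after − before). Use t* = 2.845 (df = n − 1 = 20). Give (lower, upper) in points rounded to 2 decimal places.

Paired design: SE = s_d/√n = 0.9/√21 = 0.1964.
t* = 2.845; margin of error = 2.845 × 0.1964 = 0.5588.
0.7 ± 0.5588 → (0.14, 1.26).

(0.14, 1.26)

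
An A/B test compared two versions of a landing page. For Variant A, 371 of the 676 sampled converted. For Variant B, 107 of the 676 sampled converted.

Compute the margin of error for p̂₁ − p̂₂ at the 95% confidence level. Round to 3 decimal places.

First, p̂₁ = 371/676 = 0.5488; p̂₂ = 107/676 = 0.1583.
The two standard errors are √(0.5488×0.4512/676) = 0.01914 and √(0.1583×0.8417/676) = 0.01404.
Because the samples are independent, SE_diff = √(0.01914² + 0.01404²) = 0.02374.
Using z* = 1.960 for 95%, ME = 1.960 × 0.02374 = 0.04653.

0.047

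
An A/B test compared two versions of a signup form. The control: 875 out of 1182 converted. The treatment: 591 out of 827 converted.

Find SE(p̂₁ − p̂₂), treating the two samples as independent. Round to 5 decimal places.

0.02023

Sample proportions: 875/1182 = 0.7403, 591/827 = 0.7146.
Each SE is √(p̂(1−p̂)/n): √(0.7403·0.2597/1182) = 0.01275 and √(0.7146·0.2854/827) = 0.01570.
SE(p̂₁ − p̂₂) = √(SE₁² + SE₂²) = √(0.0001625625 + 0.00024649) = 0.02023, since the two samples are independent.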